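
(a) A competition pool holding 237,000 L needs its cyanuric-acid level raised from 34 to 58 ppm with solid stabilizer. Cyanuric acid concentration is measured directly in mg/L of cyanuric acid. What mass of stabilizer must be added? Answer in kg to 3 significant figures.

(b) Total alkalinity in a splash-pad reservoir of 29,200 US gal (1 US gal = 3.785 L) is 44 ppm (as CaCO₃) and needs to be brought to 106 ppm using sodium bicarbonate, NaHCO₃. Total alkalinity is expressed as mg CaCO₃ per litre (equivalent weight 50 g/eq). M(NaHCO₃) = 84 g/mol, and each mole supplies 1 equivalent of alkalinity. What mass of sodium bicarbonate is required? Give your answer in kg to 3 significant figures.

(a) 5.69 kg; (b) 11.5 kg

(a) CYA to add: (58 − 34) = 24 mg/L × 237,000 L = 5688 g cyanuric acid.

(b) Volume: 29,200 US gal × 3.785 L/gal = 110,522 L.
(b) Alkalinity to add: (106 − 44) = 62 mg/L as CaCO₃ × 110,522 L = 6852 g as CaCO₃.
(b) Equivalents: 6852 g ÷ 50 g/eq = 137 eq.
(b) NaHCO₃ supplies 1 eq per mole → 137 mol.
(b) Mass: 137 mol × 84 g/mol = 11,510 g.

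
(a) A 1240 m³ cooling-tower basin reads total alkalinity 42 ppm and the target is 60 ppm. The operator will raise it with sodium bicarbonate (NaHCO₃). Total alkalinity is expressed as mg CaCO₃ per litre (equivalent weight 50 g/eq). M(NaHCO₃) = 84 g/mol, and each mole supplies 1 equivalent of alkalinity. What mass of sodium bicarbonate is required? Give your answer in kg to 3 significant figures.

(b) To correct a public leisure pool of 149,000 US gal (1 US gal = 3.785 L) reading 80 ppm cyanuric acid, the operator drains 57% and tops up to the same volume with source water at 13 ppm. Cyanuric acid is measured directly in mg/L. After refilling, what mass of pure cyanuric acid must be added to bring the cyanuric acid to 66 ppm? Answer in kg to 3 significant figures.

(a) Volume: 1240 m³ = 1,240,000 L.
(a) Alkalinity to add: (60 − 42) = 18 mg/L as CaCO₃ × 1,240,000 L = 22,320 g as CaCO₃.
(a) Equivalents: 22,320 g ÷ 50 g/eq = 446.4 eq.
(a) NaHCO₃ supplies 1 eq per mole → 446.4 mol.
(a) Mass: 446.4 mol × 84 g/mol = 37,500 g.

(b) Volume: 149,000 US gal × 3.785 L/gal = 563,965 L.
(b) After draining 57% and refilling: 80 × 0.43 + 13 × 0.57 = 41.81 ppm.
(b) Deficit to target: 66 − 41.81 = 24.19 mg/L.
(b) Mass: 24.19 mg/L × 563,965 L = 13,640 g cyanuric acid.

(a) 37.5 kg; (b) 13.6 kg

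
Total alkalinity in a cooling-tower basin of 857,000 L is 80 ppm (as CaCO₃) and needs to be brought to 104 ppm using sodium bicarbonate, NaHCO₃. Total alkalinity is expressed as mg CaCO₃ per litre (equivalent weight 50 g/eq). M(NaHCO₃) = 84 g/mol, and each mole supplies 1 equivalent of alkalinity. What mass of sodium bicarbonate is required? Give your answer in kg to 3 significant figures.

34.6 kg

Alkalinity to add: (104 − 80) = 24 mg/L as CaCO₃ × 857,000 L = 20,570 g as CaCO₃.
Equivalents: 20,570 g ÷ 50 g/eq = 411.4 eq.
NaHCO₃ supplies 1 eq per mole → 411.4 mol.
Mass: 411.4 mol × 84 g/mol = 34,550 g.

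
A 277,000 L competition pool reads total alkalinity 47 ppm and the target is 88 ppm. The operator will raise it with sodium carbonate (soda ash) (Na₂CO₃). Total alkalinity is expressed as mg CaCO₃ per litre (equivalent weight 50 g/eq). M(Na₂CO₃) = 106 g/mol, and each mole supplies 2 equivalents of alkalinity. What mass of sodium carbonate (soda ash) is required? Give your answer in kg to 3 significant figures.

12.0 kg

Alkalinity to add: (88 − 47) = 41 mg/L as CaCO₃ × 277,000 L = 11,360 g as CaCO₃.
Equivalents: 11,360 g ÷ 50 g/eq = 227.1 eq.
Each mole of Na₂CO₃ supplies 2 eq, so 227.1 / 2 = 113.6 mol.
Mass: 113.6 mol × 106 g/mol = 12,040 g.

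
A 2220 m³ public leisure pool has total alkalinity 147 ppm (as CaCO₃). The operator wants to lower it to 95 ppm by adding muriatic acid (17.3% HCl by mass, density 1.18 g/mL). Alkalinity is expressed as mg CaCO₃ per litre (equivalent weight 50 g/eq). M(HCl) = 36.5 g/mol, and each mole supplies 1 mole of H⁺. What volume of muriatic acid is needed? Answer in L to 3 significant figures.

413 L

Volume: 2220 m³ = 2,220,000 L.
Alkalinity to neutralize: (147 − 95) = 52 mg/L as CaCO₃ × 2,220,000 L = 115,400 g as CaCO₃.
Equivalents of H⁺ required: 115,400 ÷ 50 g/eq = 2309 eq = 2309 mol HCl.
Mass of HCl: 2309 × 36.5 = 84,270 g.
Mass of 17.3% solution: 84,270 / 0.173 = 487,100 g.
Volume: 487,100 g ÷ 1.18 g/mL = 412,800 mL.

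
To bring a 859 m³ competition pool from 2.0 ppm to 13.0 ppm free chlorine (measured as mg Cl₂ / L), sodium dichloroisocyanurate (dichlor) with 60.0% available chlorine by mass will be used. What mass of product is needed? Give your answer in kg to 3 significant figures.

Volume: 859 m³ = 859,000 L.
Chlorine deficit: 13.0 − 2.0 = 11 ppm = 11 mg/L as Cl₂.
Cl₂ equivalent needed: 11 mg/L × 859,000 L = 9,449,000 mg = 9449 g.
Product at 60.0% available chlorine: 9449 / 0.6 = 15,750 g.

15.7 kg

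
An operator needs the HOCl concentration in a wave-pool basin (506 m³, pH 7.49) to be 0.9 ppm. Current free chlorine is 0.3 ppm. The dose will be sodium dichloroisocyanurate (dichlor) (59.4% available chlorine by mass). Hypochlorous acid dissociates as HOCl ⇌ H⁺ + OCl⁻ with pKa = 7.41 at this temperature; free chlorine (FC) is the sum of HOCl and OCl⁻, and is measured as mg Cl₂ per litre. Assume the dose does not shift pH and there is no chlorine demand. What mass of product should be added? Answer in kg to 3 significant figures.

Volume: 506 m³ = 506,000 L.
[OCl⁻]/[HOCl] = 10^(pH − pKa) = 10^(7.49 − 7.41) = 1.202; fraction as HOCl = 1/(1 + 1.202) = 0.4541.
Free chlorine required for 0.9 ppm HOCl: 0.9 / 0.4541 = 1.982 ppm.
FC to add: 1.982 − 0.3 = 1.682 mg/L as Cl₂.
Cl₂ equivalent: 1.682 mg/L × 506,000 L = 851.1 g.
Product at 59.4% available Cl: 851.1 / 0.594 = 1433 g.

1.43 kg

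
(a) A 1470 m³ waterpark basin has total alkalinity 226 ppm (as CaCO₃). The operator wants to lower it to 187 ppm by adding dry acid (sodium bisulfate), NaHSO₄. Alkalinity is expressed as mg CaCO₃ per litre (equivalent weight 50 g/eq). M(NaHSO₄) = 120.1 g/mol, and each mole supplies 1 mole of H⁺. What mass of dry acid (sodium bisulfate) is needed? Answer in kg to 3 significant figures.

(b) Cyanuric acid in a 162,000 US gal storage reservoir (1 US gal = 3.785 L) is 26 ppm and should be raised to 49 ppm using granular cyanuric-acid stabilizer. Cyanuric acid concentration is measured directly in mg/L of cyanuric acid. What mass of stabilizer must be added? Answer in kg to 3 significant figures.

(a) 138 kg; (b) 14.1 kg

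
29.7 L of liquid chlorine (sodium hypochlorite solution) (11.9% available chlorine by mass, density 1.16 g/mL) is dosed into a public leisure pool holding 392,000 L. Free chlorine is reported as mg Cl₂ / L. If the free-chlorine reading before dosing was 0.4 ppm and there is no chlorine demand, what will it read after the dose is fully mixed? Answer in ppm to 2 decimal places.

Mass of solution: 29.7 L × 1000 mL/L × 1.16 g/mL = 34,450 g.
Available chlorine delivered: 34,450 g × 0.119 = 4100 g as Cl₂.
Concentration rise: 4100 g / 392,000 L = 10.46 mg/L = 10.46 ppm.
Final FC: 0.4 + 10.46 = 10.86 ppm.

10.86 ppm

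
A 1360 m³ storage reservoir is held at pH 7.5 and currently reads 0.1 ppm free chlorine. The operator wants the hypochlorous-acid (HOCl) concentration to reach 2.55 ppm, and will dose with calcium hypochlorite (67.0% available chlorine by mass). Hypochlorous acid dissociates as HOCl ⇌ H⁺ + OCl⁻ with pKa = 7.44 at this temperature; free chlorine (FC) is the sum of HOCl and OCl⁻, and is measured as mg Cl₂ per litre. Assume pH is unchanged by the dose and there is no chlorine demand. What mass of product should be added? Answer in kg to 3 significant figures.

Volume: 1360 m³ = 1,360,000 L.
[OCl⁻]/[HOCl] = 10^(pH − pKa) = 10^(7.5 − 7.44) = 1.148; fraction as HOCl = 1/(1 + 1.148) = 0.4655.
Free chlorine required for 2.55 ppm HOCl: 2.55 / 0.4655 = 5.478 ppm.
FC to add: 5.478 − 0.1 = 5.378 mg/L as Cl₂.
Cl₂ equivalent: 5.378 mg/L × 1,360,000 L = 7314 g.
Product at 67.0% available Cl: 7314 / 0.67 = 10,920 g.

10.9 kg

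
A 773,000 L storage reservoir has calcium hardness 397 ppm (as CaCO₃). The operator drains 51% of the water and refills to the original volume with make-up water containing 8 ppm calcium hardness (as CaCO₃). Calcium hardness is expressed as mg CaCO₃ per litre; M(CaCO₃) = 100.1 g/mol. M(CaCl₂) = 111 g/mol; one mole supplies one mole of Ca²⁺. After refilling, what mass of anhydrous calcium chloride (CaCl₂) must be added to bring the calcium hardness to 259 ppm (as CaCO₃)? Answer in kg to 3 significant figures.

After draining 51% and refilling: 397 × 0.49 + 8 × 0.51 = 198.61 ppm.
Deficit to target: 259 − 198.61 = 60.39 mg/L.
As CaCO₃: 60.39 mg/L × 773,000 L = 46,680 g; ÷ 100.1 = 466.3 mol Ca²⁺.
Mass: 466.3 × 111 = 51,760 g.

51.8 kg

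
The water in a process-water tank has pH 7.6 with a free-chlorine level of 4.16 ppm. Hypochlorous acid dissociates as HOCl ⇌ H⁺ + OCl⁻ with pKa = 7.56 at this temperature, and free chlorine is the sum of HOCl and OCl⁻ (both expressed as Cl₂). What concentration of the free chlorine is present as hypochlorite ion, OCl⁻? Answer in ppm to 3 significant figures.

[OCl⁻]/[HOCl] = 10^(pH − pKa) = 10^(7.6 − 7.56) = 10^0.04 = 1.096.
Fraction as HOCl = 1 / (1 + 1.096) = 0.477.
OCl⁻ = (1 − 0.477) × 4.16 ppm = 2.176 ppm.

2.18 ppm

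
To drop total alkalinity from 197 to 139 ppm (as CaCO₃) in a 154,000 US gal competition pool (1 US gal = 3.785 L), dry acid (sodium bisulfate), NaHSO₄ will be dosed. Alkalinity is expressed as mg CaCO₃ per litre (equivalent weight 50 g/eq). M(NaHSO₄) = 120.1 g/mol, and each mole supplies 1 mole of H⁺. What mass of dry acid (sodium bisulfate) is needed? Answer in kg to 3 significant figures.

81.2 kg

Volume: 154,000 US gal × 3.785 L/gal = 582,890 L.
Alkalinity to neutralize: (197 − 139) = 58 mg/L as CaCO₃ × 582,890 L = 33,810 g as CaCO₃.
Equivalents of H⁺ required: 33,810 ÷ 50 g/eq = 676.2 eq = 676.2 mol NaHSO₄.
Mass of NaHSO₄: 676.2 × 120.1 = 81,210 g.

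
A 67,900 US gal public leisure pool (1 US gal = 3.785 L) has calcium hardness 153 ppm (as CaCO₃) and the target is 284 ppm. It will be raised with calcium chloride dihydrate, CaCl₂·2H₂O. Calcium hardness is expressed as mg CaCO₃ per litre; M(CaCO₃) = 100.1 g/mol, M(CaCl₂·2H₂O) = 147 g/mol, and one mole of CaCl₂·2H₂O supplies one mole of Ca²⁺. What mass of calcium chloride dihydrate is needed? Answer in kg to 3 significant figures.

49.4 kg

Volume: 67,900 US gal × 3.785 L/gal = 257,002 L.
Hardness to add: (284 − 153) = 131 mg/L as CaCO₃ × 257,002 L = 33,670 g as CaCO₃.
Moles of Ca²⁺ (1 mol Ca²⁺ ≡ 1 mol CaCO₃): 33,670 / 100.1 g/mol = 336.3 mol.
Mass of CaCl₂·2H₂O: 336.3 × 147 = 49,440 g.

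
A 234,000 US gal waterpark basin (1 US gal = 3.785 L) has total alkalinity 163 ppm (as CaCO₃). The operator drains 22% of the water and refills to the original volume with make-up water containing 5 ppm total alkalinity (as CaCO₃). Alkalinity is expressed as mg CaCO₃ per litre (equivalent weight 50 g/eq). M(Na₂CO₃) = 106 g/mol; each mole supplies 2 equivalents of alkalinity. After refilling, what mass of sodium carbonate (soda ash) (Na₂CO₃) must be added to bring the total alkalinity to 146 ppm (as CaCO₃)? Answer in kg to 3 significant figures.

16.7 kg

Volume: 234,000 US gal × 3.785 L/gal = 885,690 L.
After draining 22% and refilling: 163 × 0.78 + 5 × 0.22 = 128.24 ppm.
Deficit to target: 146 − 128.24 = 17.76 mg/L.
As CaCO₃: 17.76 mg/L × 885,690 L = 15,730 g; ÷ 50 g/eq ÷ 2 = 157.3 mol Na₂CO₃.
Mass: 157.3 × 106 = 16,670 g.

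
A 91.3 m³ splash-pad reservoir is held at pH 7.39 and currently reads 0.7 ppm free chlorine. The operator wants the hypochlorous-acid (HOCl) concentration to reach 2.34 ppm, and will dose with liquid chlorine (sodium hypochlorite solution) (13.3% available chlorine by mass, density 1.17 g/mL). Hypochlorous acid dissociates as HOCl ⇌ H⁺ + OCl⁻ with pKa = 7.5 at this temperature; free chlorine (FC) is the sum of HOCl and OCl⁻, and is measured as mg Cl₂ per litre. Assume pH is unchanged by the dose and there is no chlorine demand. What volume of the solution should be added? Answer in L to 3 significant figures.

Volume: 91.3 m³ = 91,300 L.
[OCl⁻]/[HOCl] = 10^(pH − pKa) = 10^(7.39 − 7.5) = 0.7762; fraction as HOCl = 1/(1 + 0.7762) = 0.563.
Free chlorine required for 2.34 ppm HOCl: 2.34 / 0.563 = 4.156 ppm.
FC to add: 4.156 − 0.7 = 3.456 mg/L as Cl₂.
Cl₂ equivalent: 3.456 mg/L × 91,300 L = 315.6 g.
Product at 13.3% available Cl: 315.6 / 0.133 = 2373 g.
Volume: 2373 g ÷ 1.17 g/mL = 2028 mL.

2.03 L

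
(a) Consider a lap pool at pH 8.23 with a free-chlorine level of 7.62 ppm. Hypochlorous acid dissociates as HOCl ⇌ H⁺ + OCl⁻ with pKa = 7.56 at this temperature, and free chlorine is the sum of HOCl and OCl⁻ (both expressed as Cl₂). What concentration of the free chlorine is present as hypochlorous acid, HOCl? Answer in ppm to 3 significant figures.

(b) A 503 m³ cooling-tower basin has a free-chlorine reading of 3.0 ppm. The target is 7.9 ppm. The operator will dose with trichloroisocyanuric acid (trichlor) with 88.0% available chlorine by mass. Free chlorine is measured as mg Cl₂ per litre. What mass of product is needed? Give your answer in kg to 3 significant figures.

(a) 1.34 ppm; (b) 2.80 kg

(a) [OCl⁻]/[HOCl] = 10^(pH − pKa) = 10^(8.23 − 7.56) = 10^0.67 = 4.677.
(a) Fraction as HOCl = 1 / (1 + 4.677) = 0.1761.
(a) HOCl = 0.1761 × 7.62 ppm = 1.342 ppm.

(b) Volume: 503 m³ = 503,000 L.
(b) Chlorine deficit: 7.9 − 3.0 = 4.9 ppm = 4.9 mg/L as Cl₂.
(b) Cl₂ equivalent needed: 4.9 mg/L × 503,000 L = 2,465,000 mg = 2465 g.
(b) Product at 88.0% available chlorine: 2465 / 0.88 = 2801 g.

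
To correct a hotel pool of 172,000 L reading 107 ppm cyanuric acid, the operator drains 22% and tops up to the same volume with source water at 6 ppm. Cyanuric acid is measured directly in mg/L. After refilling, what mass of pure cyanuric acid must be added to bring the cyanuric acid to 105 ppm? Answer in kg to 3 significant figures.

After draining 22% and refilling: 107 × 0.78 + 6 × 0.22 = 84.78 ppm.
Deficit to target: 105 − 84.78 = 20.22 mg/L.
Mass: 20.22 mg/L × 172,000 L = 3478 g cyanuric acid.

3.48 kg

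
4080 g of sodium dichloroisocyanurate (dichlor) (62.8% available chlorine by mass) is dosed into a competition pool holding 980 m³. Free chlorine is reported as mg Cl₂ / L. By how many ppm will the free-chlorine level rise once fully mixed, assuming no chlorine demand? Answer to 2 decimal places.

2.61 ppm

Volume: 980 m³ = 980,000 L.
Available chlorine delivered: 4080 g × 0.628 = 2562 g as Cl₂.
Concentration rise: 2562 g / 980,000 L = 2.615 mg/L = 2.61 ppm.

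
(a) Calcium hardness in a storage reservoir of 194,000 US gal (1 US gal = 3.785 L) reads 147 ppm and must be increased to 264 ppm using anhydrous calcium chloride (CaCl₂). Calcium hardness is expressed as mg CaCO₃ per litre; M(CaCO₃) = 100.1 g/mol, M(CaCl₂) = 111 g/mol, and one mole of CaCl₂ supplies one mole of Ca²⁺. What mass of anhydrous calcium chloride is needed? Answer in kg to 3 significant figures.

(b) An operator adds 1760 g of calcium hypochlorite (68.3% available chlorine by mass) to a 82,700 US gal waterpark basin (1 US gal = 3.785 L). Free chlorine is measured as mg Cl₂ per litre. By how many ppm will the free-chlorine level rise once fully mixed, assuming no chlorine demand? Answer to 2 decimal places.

(a) 95.3 kg; (b) 3.84 ppm

(a) Volume: 194,000 US gal × 3.785 L/gal = 734,290 L.
(a) Hardness to add: (264 − 147) = 117 mg/L as CaCO₃ × 734,290 L = 85,910 g as CaCO₃.
(a) Moles of Ca²⁺ (1 mol Ca²⁺ ≡ 1 mol CaCO₃): 85,910 / 100.1 g/mol = 858.3 mol.
(a) Mass of CaCl₂: 858.3 × 111 = 95,270 g.

(b) Volume: 82,700 US gal × 3.785 L/gal = 313,020 L.
(b) Available chlorine delivered: 1760 g × 0.683 = 1202 g as Cl₂.
(b) Concentration rise: 1202 g / 313,020 L = 3.84 mg/L = 3.84 ppm.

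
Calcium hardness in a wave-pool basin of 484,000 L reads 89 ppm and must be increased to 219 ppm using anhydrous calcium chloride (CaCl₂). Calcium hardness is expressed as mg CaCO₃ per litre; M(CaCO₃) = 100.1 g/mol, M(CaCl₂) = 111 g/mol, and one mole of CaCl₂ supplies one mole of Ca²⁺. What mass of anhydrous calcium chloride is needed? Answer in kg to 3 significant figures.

69.8 kg

Hardness to add: (219 − 89) = 130 mg/L as CaCO₃ × 484,000 L = 62,920 g as CaCO₃.
Moles of Ca²⁺ (1 mol Ca²⁺ ≡ 1 mol CaCO₃): 62,920 / 100.1 g/mol = 628.6 mol.
Mass of CaCl₂: 628.6 × 111 = 69,770 g.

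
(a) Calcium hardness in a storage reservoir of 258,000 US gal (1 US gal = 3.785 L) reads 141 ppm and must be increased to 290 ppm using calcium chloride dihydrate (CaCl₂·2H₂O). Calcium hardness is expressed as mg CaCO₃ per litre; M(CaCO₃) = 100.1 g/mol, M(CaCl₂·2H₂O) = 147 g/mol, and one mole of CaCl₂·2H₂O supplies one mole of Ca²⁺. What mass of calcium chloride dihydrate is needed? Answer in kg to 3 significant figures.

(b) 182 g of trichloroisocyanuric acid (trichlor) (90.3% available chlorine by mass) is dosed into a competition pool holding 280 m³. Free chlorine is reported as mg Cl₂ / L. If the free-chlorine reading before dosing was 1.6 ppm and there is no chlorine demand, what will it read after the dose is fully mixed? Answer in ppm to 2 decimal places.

(a) Volume: 258,000 US gal × 3.785 L/gal = 976,530 L.
(a) Hardness to add: (290 − 141) = 149 mg/L as CaCO₃ × 976,530 L = 145,500 g as CaCO₃.
(a) Moles of Ca²⁺ (1 mol Ca²⁺ ≡ 1 mol CaCO₃): 145,500 / 100.1 g/mol = 1454 mol.
(a) Mass of CaCl₂·2H₂O: 1454 × 147 = 213,700 g.

(b) Volume: 280 m³ = 280,000 L.
(b) Available chlorine delivered: 182 g × 0.903 = 164.3 g as Cl₂.
(b) Concentration rise: 164.3 g / 280,000 L = 0.5869 mg/L = 0.59 ppm.
(b) Final FC: 1.6 + 0.59 = 2.19 ppm.

(a) 214 kg; (b) 2.19 ppm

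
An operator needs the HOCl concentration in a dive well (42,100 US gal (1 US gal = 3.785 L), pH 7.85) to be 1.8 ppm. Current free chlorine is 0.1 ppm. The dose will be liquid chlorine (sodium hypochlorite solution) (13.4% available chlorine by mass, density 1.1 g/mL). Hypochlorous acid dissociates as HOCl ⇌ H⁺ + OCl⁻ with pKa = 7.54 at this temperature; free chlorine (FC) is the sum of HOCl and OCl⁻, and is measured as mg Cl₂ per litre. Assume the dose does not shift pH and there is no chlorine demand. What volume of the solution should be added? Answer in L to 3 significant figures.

Volume: 42,100 US gal × 3.785 L/gal = 159,348 L.
[OCl⁻]/[HOCl] = 10^(pH − pKa) = 10^(7.85 − 7.54) = 2.042; fraction as HOCl = 1/(1 + 2.042) = 0.3288.
Free chlorine required for 1.8 ppm HOCl: 1.8 / 0.3288 = 5.475 ppm.
FC to add: 5.475 − 0.1 = 5.375 mg/L as Cl₂.
Cl₂ equivalent: 5.375 mg/L × 159,348 L = 856.5 g.
Product at 13.4% available Cl: 856.5 / 0.134 = 6392 g.
Volume: 6392 g ÷ 1.1 g/mL = 5811 mL.

5.81 L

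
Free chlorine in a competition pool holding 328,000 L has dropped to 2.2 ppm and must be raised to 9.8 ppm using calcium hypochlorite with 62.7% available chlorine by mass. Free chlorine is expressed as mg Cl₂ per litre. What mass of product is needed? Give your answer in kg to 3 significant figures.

3.98 kg

Chlorine deficit: 9.8 − 2.2 = 7.6 ppm = 7.6 mg/L as Cl₂.
Cl₂ equivalent needed: 7.6 mg/L × 328,000 L = 2,493,000 mg = 2493 g.
Product at 62.7% available chlorine: 2493 / 0.627 = 3976 g.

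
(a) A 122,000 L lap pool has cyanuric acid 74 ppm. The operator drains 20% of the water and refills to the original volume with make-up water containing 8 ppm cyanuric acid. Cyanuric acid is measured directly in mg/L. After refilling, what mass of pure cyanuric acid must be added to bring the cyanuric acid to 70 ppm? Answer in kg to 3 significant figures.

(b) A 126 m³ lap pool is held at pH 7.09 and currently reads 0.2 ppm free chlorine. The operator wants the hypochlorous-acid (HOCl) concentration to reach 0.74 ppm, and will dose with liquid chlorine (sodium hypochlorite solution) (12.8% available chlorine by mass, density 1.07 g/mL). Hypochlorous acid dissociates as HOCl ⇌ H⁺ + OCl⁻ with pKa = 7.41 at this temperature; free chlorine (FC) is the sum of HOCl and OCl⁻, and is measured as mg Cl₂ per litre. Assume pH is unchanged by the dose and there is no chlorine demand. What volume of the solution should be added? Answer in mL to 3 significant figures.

(a) After draining 20% and refilling: 74 × 0.80 + 8 × 0.20 = 60.8 ppm.
(a) Deficit to target: 70 − 60.8 = 9.2 mg/L.
(a) Mass: 9.2 mg/L × 122,000 L = 1122 g cyanuric acid.

(b) Volume: 126 m³ = 126,000 L.
(b) [OCl⁻]/[HOCl] = 10^(pH − pKa) = 10^(7.09 − 7.41) = 0.4786; fraction as HOCl = 1/(1 + 0.4786) = 0.6763.
(b) Free chlorine required for 0.74 ppm HOCl: 0.74 / 0.6763 = 1.094 ppm.
(b) FC to add: 1.094 − 0.2 = 0.8942 mg/L as Cl₂.
(b) Cl₂ equivalent: 0.8942 mg/L × 126,000 L = 112.7 g.
(b) Product at 12.8% available Cl: 112.7 / 0.128 = 880.2 g.
(b) Volume: 880.2 g ÷ 1.07 g/mL = 822.6 mL.

(a) 1.12 kg; (b) 823 mL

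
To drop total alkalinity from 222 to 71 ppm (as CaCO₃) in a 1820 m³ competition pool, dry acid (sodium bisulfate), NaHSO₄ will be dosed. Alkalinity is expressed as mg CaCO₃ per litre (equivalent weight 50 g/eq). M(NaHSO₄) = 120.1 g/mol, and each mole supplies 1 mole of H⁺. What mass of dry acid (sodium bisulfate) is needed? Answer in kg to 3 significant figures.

Volume: 1820 m³ = 1,820,000 L.
Alkalinity to neutralize: (222 − 71) = 151 mg/L as CaCO₃ × 1,820,000 L = 274,800 g as CaCO₃.
Equivalents of H⁺ required: 274,800 ÷ 50 g/eq = 5496 eq = 5496 mol NaHSO₄.
Mass of NaHSO₄: 5496 × 120.1 = 660,100 g.

660 kg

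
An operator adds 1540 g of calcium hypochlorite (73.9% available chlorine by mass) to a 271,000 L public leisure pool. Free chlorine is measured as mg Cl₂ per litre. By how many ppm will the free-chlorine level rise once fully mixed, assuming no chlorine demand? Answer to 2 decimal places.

4.20 ppm

Available chlorine delivered: 1540 g × 0.739 = 1138 g as Cl₂.
Concentration rise: 1138 g / 271,000 L = 4.199 mg/L = 4.20 ppm.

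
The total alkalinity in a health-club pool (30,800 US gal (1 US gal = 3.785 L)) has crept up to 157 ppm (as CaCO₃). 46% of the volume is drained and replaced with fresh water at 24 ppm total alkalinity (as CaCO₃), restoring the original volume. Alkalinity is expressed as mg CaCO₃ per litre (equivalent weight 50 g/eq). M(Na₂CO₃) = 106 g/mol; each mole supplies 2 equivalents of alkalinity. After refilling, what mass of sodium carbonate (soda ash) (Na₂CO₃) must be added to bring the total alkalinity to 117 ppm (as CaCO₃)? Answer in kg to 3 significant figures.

2.62 kg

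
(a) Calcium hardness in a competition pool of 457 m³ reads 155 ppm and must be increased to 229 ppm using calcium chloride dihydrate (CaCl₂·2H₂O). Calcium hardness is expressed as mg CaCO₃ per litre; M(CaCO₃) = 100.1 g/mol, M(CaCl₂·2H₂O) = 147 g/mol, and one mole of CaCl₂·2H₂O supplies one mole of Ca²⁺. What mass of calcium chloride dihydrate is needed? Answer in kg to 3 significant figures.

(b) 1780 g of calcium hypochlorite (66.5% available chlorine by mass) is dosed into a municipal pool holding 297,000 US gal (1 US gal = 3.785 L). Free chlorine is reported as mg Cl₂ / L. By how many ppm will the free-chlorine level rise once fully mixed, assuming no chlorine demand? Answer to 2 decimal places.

(a) Volume: 457 m³ = 457,000 L.
(a) Hardness to add: (229 − 155) = 74 mg/L as CaCO₃ × 457,000 L = 33,820 g as CaCO₃.
(a) Moles of Ca²⁺ (1 mol Ca²⁺ ≡ 1 mol CaCO₃): 33,820 / 100.1 g/mol = 337.8 mol.
(a) Mass of CaCl₂·2H₂O: 337.8 × 147 = 49,660 g.

(b) Volume: 297,000 US gal × 3.785 L/gal = 1,124,145 L.
(b) Available chlorine delivered: 1780 g × 0.665 = 1184 g as Cl₂.
(b) Concentration rise: 1184 g / 1,124,145 L = 1.053 mg/L = 1.05 ppm.

(a) 49.7 kg; (b) 1.05 ppm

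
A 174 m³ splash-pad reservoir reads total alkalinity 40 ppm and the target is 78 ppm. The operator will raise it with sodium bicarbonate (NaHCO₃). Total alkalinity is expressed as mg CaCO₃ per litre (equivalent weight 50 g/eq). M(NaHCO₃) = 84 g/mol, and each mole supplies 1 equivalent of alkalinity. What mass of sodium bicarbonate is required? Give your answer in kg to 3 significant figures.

11.1 kg

Volume: 174 m³ = 174,000 L.
Alkalinity to add: (78 − 40) = 38 mg/L as CaCO₃ × 174,000 L = 6612 g as CaCO₃.
Equivalents: 6612 g ÷ 50 g/eq = 132.2 eq.
NaHCO₃ supplies 1 eq per mole → 132.2 mol.
Mass: 132.2 mol × 84 g/mol = 11,110 g.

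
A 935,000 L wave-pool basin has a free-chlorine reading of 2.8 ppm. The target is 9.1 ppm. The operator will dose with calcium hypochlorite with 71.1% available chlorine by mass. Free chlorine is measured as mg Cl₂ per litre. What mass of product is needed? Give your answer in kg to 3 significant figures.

8.28 kg

Chlorine deficit: 9.1 − 2.8 = 6.3 ppm = 6.3 mg/L as Cl₂.
Cl₂ equivalent needed: 6.3 mg/L × 935,000 L = 5,890,000 mg = 5890 g.
Product at 71.1% available chlorine: 5890 / 0.711 = 8285 g.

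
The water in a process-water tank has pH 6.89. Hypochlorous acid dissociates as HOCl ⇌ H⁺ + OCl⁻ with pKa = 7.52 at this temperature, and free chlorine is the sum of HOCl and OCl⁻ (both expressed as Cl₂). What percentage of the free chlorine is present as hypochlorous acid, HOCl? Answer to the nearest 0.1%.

[OCl⁻]/[HOCl] = 10^(pH − pKa) = 10^(6.89 − 7.52) = 10^-0.63 = 0.2344.
Fraction as HOCl = 1 / (1 + 0.2344) = 0.8101.

81.0%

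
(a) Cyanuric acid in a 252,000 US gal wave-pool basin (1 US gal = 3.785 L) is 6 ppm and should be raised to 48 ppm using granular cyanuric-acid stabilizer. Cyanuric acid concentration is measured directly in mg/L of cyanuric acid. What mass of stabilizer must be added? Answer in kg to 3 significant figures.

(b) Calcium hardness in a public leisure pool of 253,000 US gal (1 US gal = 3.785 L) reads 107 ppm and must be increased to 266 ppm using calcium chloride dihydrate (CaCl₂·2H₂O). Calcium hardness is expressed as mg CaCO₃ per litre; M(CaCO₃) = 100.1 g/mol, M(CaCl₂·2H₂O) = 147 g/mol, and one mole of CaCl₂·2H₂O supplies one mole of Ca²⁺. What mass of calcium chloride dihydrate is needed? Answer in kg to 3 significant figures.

(a) 40.1 kg; (b) 224 kg

(a) Volume: 252,000 US gal × 3.785 L/gal = 953,820 L.
(a) CYA to add: (48 − 6) = 42 mg/L × 953,820 L = 40,060 g cyanuric acid.

(b) Volume: 253,000 US gal × 3.785 L/gal = 957,605 L.
(b) Hardness to add: (266 − 107) = 159 mg/L as CaCO₃ × 957,605 L = 152,300 g as CaCO₃.
(b) Moles of Ca²⁺ (1 mol Ca²⁺ ≡ 1 mol CaCO₃): 152,300 / 100.1 g/mol = 1521 mol.
(b) Mass of CaCl₂·2H₂O: 1521 × 147 = 223,600 g.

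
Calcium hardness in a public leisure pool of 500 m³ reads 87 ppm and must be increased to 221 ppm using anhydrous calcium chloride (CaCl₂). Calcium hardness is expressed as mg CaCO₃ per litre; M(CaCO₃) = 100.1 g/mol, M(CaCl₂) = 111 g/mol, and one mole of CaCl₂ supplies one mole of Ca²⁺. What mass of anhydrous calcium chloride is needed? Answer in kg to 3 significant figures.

Volume: 500 m³ = 500,000 L.
Hardness to add: (221 − 87) = 134 mg/L as CaCO₃ × 500,000 L = 67,000 g as CaCO₃.
Moles of Ca²⁺ (1 mol Ca²⁺ ≡ 1 mol CaCO₃): 67,000 / 100.1 g/mol = 669.3 mol.
Mass of CaCl₂: 669.3 × 111 = 74,300 g.

74.3 kg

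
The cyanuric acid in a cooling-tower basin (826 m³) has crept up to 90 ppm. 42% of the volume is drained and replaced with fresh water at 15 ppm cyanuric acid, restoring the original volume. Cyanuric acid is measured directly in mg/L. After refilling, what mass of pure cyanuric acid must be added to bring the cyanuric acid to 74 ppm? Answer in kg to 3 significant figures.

Volume: 826 m³ = 826,000 L.
After draining 42% and refilling: 90 × 0.58 + 15 × 0.42 = 58.5 ppm.
Deficit to target: 74 − 58.5 = 15.5 mg/L.
Mass: 15.5 mg/L × 826,000 L = 12,800 g cyanuric acid.

12.8 kg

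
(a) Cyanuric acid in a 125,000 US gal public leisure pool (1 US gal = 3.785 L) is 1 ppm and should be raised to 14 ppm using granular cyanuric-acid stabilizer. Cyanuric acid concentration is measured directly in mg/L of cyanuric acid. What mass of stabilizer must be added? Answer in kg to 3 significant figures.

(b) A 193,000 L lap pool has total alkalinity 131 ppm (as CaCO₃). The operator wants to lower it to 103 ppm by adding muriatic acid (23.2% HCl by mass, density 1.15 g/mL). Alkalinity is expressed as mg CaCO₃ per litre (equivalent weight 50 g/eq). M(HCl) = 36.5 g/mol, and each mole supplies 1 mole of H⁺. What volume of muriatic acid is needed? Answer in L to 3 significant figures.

(a) 6.15 kg; (b) 14.8 L

(a) Volume: 125,000 US gal × 3.785 L/gal = 473,125 L.
(a) CYA to add: (14 − 1) = 13 mg/L × 473,125 L = 6151 g cyanuric acid.

(b) Alkalinity to neutralize: (131 − 103) = 28 mg/L as CaCO₃ × 193,000 L = 5404 g as CaCO₃.
(b) Equivalents of H⁺ required: 5404 ÷ 50 g/eq = 108.1 eq = 108.1 mol HCl.
(b) Mass of HCl: 108.1 × 36.5 = 3945 g.
(b) Mass of 23.2% solution: 3945 / 0.232 = 17,000 g.
(b) Volume: 17,000 g ÷ 1.15 g/mL = 14,790 mL.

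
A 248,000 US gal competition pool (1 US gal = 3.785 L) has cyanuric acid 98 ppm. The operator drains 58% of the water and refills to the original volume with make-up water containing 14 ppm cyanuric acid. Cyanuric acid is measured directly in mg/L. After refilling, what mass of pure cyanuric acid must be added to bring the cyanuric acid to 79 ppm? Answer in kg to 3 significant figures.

Volume: 248,000 US gal × 3.785 L/gal = 938,680 L.
After draining 58% and refilling: 98 × 0.42 + 14 × 0.58 = 49.28 ppm.
Deficit to target: 79 − 49.28 = 29.72 mg/L.
Mass: 29.72 mg/L × 938,680 L = 27,900 g cyanuric acid.

27.9 kg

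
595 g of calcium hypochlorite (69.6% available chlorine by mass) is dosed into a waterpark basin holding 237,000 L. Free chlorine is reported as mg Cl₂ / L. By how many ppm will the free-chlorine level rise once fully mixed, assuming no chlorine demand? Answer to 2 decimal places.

1.75 ppm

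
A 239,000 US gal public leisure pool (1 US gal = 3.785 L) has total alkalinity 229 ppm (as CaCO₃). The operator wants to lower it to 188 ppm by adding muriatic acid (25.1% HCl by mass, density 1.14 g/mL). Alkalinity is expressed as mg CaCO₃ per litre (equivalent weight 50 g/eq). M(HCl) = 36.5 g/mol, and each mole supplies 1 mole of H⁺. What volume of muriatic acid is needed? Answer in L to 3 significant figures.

94.6 L

Volume: 239,000 US gal × 3.785 L/gal = 904,615 L.
Alkalinity to neutralize: (229 − 188) = 41 mg/L as CaCO₃ × 904,615 L = 37,090 g as CaCO₃.
Equivalents of H⁺ required: 37,090 ÷ 50 g/eq = 741.8 eq = 741.8 mol HCl.
Mass of HCl: 741.8 × 36.5 = 27,080 g.
Mass of 25.1% solution: 27,080 / 0.251 = 107,900 g.
Volume: 107,900 g ÷ 1.14 g/mL = 94,620 mL.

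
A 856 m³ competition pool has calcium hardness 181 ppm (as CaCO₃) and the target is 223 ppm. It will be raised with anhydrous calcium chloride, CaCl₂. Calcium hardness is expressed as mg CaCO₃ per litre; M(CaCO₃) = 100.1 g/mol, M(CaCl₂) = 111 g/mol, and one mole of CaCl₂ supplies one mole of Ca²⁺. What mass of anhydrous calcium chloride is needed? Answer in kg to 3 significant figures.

Volume: 856 m³ = 856,000 L.
Hardness to add: (223 − 181) = 42 mg/L as CaCO₃ × 856,000 L = 35,950 g as CaCO₃.
Moles of Ca²⁺ (1 mol Ca²⁺ ≡ 1 mol CaCO₃): 35,950 / 100.1 g/mol = 359.2 mol.
Mass of CaCl₂: 359.2 × 111 = 39,870 g.

39.9 kg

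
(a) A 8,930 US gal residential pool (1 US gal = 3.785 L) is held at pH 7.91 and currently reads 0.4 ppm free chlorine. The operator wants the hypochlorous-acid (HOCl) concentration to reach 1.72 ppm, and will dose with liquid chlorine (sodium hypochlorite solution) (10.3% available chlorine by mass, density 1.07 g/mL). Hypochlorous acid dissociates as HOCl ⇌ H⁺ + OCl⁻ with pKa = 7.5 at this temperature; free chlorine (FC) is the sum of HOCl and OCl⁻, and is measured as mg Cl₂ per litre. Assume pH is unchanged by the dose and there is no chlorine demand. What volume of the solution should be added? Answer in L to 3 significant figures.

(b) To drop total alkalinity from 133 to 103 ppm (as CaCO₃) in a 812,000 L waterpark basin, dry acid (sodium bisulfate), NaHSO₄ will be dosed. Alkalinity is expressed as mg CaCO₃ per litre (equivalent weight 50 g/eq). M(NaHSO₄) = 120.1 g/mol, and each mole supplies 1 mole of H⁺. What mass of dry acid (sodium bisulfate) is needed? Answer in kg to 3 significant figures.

(a) 1.76 L; (b) 58.5 kg

(a) Volume: 8,930 US gal × 3.785 L/gal = 33,800 L.
(a) [OCl⁻]/[HOCl] = 10^(pH − pKa) = 10^(7.91 − 7.5) = 2.57; fraction as HOCl = 1/(1 + 2.57) = 0.2801.
(a) Free chlorine required for 1.72 ppm HOCl: 1.72 / 0.2801 = 6.141 ppm.
(a) FC to add: 6.141 − 0.4 = 5.741 mg/L as Cl₂.
(a) Cl₂ equivalent: 5.741 mg/L × 33,800 L = 194 g.
(a) Product at 10.3% available Cl: 194 / 0.103 = 1884 g.
(a) Volume: 1884 g ÷ 1.07 g/mL = 1761 mL.

(b) Alkalinity to neutralize: (133 − 103) = 30 mg/L as CaCO₃ × 812,000 L = 24,360 g as CaCO₃.
(b) Equivalents of H⁺ required: 24,360 ÷ 50 g/eq = 487.2 eq = 487.2 mol NaHSO₄.
(b) Mass of NaHSO₄: 487.2 × 120.1 = 58,510 g.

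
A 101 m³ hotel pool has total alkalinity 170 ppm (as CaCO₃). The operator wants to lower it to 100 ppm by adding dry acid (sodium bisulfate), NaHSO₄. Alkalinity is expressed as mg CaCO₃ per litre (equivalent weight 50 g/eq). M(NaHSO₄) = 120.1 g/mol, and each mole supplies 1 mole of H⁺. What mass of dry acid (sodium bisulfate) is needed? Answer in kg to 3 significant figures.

Volume: 101 m³ = 101,000 L.
Alkalinity to neutralize: (170 − 100) = 70 mg/L as CaCO₃ × 101,000 L = 7070 g as CaCO₃.
Equivalents of H⁺ required: 7070 ÷ 50 g/eq = 141.4 eq = 141.4 mol NaHSO₄.
Mass of NaHSO₄: 141.4 × 120.1 = 16,980 g.

17.0 kg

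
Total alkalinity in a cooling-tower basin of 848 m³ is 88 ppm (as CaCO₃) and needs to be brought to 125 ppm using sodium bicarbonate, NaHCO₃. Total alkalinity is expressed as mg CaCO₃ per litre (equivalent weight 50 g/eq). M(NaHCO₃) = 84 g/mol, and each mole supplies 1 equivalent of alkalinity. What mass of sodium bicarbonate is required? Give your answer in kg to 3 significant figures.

Volume: 848 m³ = 848,000 L.
Alkalinity to add: (125 − 88) = 37 mg/L as CaCO₃ × 848,000 L = 31,380 g as CaCO₃.
Equivalents: 31,380 g ÷ 50 g/eq = 627.5 eq.
NaHCO₃ supplies 1 eq per mole → 627.5 mol.
Mass: 627.5 mol × 84 g/mol = 52,710 g.

52.7 kg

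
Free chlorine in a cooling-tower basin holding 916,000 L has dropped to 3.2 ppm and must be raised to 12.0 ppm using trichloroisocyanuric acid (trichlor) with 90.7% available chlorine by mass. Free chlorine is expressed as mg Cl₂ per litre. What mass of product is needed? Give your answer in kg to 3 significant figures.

8.89 kg

Chlorine deficit: 12.0 − 3.2 = 8.8 ppm = 8.8 mg/L as Cl₂.
Cl₂ equivalent needed: 8.8 mg/L × 916,000 L = 8,061,000 mg = 8061 g.
Product at 90.7% available chlorine: 8061 / 0.907 = 8887 g.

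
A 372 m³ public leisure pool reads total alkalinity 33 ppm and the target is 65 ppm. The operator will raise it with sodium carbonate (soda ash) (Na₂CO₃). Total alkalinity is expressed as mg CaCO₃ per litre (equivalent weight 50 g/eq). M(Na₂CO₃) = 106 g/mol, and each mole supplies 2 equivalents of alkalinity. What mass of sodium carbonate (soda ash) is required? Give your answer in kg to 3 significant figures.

Volume: 372 m³ = 372,000 L.
Alkalinity to add: (65 − 33) = 32 mg/L as CaCO₃ × 372,000 L = 11,900 g as CaCO₃.
Equivalents: 11,900 g ÷ 50 g/eq = 238.1 eq.
Each mole of Na₂CO₃ supplies 2 eq, so 238.1 / 2 = 119 mol.
Mass: 119 mol × 106 g/mol = 12,620 g.

12.6 kg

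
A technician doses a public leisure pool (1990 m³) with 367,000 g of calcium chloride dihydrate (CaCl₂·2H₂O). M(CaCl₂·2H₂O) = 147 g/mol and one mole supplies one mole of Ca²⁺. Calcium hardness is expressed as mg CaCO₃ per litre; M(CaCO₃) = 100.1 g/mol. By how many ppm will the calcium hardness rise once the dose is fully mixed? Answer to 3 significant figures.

Volume: 1990 m³ = 1,990,000 L.
Moles of Ca²⁺: 367,000 g ÷ 147 g/mol = 2497 mol.
As CaCO₃: 2497 mol × 100.1 g/mol = 249,900 g.
Rise: 249,900 g / 1,990,000 L × 1000 = 125.6 mg/L.

126 ppm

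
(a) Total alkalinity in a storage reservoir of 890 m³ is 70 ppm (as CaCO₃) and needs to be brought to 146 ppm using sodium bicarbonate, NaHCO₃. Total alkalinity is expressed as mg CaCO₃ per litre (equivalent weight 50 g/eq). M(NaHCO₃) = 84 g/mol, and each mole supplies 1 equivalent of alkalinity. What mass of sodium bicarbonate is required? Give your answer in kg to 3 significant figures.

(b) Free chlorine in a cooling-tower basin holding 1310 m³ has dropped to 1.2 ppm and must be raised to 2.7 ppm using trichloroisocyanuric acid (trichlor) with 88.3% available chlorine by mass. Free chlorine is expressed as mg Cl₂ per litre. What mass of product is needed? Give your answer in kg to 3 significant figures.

(a) Volume: 890 m³ = 890,000 L.
(a) Alkalinity to add: (146 − 70) = 76 mg/L as CaCO₃ × 890,000 L = 67,640 g as CaCO₃.
(a) Equivalents: 67,640 g ÷ 50 g/eq = 1353 eq.
(a) NaHCO₃ supplies 1 eq per mole → 1353 mol.
(a) Mass: 1353 mol × 84 g/mol = 113,600 g.

(b) Volume: 1310 m³ = 1,310,000 L.
(b) Chlorine deficit: 2.7 − 1.2 = 1.5 ppm = 1.5 mg/L as Cl₂.
(b) Cl₂ equivalent needed: 1.5 mg/L × 1,310,000 L = 1,965,000 mg = 1965 g.
(b) Product at 88.3% available chlorine: 1965 / 0.883 = 2225 g.

(a) 114 kg; (b) 2.23 kg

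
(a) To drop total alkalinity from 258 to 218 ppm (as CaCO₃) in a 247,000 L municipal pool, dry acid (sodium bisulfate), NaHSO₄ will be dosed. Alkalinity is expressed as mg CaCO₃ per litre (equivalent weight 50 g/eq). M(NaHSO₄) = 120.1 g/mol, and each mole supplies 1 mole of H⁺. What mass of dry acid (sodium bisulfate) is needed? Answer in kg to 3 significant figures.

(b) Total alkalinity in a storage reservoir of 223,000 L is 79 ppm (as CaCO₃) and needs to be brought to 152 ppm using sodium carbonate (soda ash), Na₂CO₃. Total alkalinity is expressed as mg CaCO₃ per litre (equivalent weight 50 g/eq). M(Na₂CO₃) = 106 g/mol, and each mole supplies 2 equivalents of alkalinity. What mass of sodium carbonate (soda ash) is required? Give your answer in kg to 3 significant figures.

(a) 23.7 kg; (b) 17.3 kg

(a) Alkalinity to neutralize: (258 − 218) = 40 mg/L as CaCO₃ × 247,000 L = 9880 g as CaCO₃.
(a) Equivalents of H⁺ required: 9880 ÷ 50 g/eq = 197.6 eq = 197.6 mol NaHSO₄.
(a) Mass of NaHSO₄: 197.6 × 120.1 = 23,730 g.

(b) Alkalinity to add: (152 − 79) = 73 mg/L as CaCO₃ × 223,000 L = 16,280 g as CaCO₃.
(b) Equivalents: 16,280 g ÷ 50 g/eq = 325.6 eq.
(b) Each mole of Na₂CO₃ supplies 2 eq, so 325.6 / 2 = 162.8 mol.
(b) Mass: 162.8 mol × 106 g/mol = 17,260 g.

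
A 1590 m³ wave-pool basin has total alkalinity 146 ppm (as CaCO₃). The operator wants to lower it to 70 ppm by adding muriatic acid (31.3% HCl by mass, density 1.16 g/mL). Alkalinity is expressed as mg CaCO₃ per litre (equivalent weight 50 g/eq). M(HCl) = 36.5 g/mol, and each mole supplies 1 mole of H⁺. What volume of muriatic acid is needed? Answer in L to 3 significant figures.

243 L

Volume: 1590 m³ = 1,590,000 L.
Alkalinity to neutralize: (146 − 70) = 76 mg/L as CaCO₃ × 1,590,000 L = 120,800 g as CaCO₃.
Equivalents of H⁺ required: 120,800 ÷ 50 g/eq = 2417 eq = 2417 mol HCl.
Mass of HCl: 2417 × 36.5 = 88,210 g.
Mass of 31.3% solution: 88,210 / 0.313 = 281,800 g.
Volume: 281,800 g ÷ 1.16 g/mL = 243,000 mL.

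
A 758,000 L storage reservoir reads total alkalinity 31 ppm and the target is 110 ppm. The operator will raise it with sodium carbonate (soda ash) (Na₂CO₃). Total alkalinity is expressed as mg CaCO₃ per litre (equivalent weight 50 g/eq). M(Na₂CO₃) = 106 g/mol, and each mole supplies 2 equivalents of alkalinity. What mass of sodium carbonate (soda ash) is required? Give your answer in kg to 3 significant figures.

63.5 kg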